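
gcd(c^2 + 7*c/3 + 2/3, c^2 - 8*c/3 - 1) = c + 1/3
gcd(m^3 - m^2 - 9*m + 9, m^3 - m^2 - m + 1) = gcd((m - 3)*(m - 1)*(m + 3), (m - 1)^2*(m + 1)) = m - 1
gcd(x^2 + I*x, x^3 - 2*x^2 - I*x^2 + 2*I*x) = x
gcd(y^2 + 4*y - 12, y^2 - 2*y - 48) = y + 6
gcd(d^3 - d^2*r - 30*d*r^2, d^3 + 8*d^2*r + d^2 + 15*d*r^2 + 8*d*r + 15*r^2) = d + 5*r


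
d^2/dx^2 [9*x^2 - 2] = 18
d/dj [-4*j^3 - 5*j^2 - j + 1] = -12*j^2 - 10*j - 1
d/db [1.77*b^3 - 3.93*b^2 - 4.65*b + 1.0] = 5.31*b^2 - 7.86*b - 4.65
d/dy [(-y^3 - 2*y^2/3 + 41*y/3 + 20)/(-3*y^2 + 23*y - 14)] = (9*y^4 - 138*y^3 + 203*y^2 + 416*y - 1954)/(3*(9*y^4 - 138*y^3 + 613*y^2 - 644*y + 196))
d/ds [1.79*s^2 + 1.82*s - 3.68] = 3.58*s + 1.82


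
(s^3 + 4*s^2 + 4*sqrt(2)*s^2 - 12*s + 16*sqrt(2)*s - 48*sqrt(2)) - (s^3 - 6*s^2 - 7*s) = 4*sqrt(2)*s^2 + 10*s^2 - 5*s + 16*sqrt(2)*s - 48*sqrt(2)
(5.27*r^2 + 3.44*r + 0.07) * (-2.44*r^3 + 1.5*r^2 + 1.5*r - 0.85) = -12.8588*r^5 - 0.4886*r^4 + 12.8942*r^3 + 0.785500000000001*r^2 - 2.819*r - 0.0595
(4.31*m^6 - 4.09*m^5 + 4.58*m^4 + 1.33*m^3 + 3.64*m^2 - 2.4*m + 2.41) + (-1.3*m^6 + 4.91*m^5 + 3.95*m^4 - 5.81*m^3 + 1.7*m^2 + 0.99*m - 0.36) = 3.01*m^6 + 0.82*m^5 + 8.53*m^4 - 4.48*m^3 + 5.34*m^2 - 1.41*m + 2.05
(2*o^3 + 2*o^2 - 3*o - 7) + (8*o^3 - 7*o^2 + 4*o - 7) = 10*o^3 - 5*o^2 + o - 14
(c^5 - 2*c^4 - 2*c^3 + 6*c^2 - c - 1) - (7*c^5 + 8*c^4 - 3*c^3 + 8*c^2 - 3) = -6*c^5 - 10*c^4 + c^3 - 2*c^2 - c + 2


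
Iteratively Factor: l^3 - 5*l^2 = (l)*(l^2 - 5*l) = l*(l - 5)*(l)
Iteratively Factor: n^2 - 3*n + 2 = (n - 1)*(n - 2)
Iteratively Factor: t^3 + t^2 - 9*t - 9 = (t - 3)*(t^2 + 4*t + 3) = (t - 3)*(t + 3)*(t + 1)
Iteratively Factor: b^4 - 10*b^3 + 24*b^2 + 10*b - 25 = (b - 5)*(b^3 - 5*b^2 - b + 5) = (b - 5)^2*(b^2 - 1) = (b - 5)^2*(b + 1)*(b - 1)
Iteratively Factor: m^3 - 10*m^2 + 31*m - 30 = (m - 3)*(m^2 - 7*m + 10) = (m - 3)*(m - 2)*(m - 5)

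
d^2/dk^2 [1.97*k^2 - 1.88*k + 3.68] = 3.94000000000000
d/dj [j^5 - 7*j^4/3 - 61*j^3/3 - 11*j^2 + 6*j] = 5*j^4 - 28*j^3/3 - 61*j^2 - 22*j + 6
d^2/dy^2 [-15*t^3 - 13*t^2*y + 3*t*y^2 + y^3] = 6*t + 6*y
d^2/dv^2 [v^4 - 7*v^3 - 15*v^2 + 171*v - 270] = 12*v^2 - 42*v - 30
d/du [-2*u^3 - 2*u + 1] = -6*u^2 - 2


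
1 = 1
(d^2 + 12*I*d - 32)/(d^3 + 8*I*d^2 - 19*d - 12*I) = (d + 8*I)/(d^2 + 4*I*d - 3)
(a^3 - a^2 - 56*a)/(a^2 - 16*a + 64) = a*(a + 7)/(a - 8)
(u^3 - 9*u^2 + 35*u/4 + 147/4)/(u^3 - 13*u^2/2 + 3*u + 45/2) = (2*u^2 - 21*u + 49)/(2*(u^2 - 8*u + 15))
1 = 1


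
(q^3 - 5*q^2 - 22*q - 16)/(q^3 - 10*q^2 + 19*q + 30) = (q^2 - 6*q - 16)/(q^2 - 11*q + 30)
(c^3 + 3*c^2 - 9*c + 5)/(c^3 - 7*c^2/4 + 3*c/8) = 8*(c^3 + 3*c^2 - 9*c + 5)/(c*(8*c^2 - 14*c + 3))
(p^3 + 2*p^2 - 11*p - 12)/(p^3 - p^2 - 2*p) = (p^2 + p - 12)/(p*(p - 2))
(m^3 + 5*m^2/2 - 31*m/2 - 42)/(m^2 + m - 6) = (m^2 - m/2 - 14)/(m - 2)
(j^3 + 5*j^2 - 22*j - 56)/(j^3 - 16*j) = (j^2 + 9*j + 14)/(j*(j + 4))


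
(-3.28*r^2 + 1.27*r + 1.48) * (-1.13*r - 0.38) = 3.7064*r^3 - 0.1887*r^2 - 2.155*r - 0.5624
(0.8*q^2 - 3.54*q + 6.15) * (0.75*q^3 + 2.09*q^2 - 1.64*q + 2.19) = 0.6*q^5 - 0.983*q^4 - 4.0981*q^3 + 20.4111*q^2 - 17.8386*q + 13.4685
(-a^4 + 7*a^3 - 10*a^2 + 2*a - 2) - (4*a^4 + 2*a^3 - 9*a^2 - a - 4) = -5*a^4 + 5*a^3 - a^2 + 3*a + 2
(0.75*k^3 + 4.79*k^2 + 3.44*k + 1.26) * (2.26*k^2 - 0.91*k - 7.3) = 1.695*k^5 + 10.1429*k^4 - 2.0595*k^3 - 35.2498*k^2 - 26.2586*k - 9.198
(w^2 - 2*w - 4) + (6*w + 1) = w^2 + 4*w - 3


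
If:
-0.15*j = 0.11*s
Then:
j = -0.733333333333333*s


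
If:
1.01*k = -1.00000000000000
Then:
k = -0.99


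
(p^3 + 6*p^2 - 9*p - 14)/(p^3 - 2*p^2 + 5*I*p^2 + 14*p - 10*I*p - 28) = (p^2 + 8*p + 7)/(p^2 + 5*I*p + 14)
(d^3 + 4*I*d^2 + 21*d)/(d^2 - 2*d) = (d^2 + 4*I*d + 21)/(d - 2)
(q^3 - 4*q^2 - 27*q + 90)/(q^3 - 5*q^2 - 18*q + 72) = (q + 5)/(q + 4)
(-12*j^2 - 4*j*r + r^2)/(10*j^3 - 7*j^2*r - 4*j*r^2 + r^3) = (-6*j + r)/(5*j^2 - 6*j*r + r^2)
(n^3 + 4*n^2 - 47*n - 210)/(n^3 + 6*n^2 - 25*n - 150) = (n - 7)/(n - 5)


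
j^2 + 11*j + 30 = (j + 5)*(j + 6)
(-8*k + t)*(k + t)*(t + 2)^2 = -8*k^2*t^2 - 32*k^2*t - 32*k^2 - 7*k*t^3 - 28*k*t^2 - 28*k*t + t^4 + 4*t^3 + 4*t^2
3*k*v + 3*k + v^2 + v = (3*k + v)*(v + 1)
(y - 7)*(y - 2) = y^2 - 9*y + 14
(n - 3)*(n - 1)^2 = n^3 - 5*n^2 + 7*n - 3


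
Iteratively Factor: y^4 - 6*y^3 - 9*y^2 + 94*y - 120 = (y + 4)*(y^3 - 10*y^2 + 31*y - 30) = (y - 2)*(y + 4)*(y^2 - 8*y + 15) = (y - 3)*(y - 2)*(y + 4)*(y - 5)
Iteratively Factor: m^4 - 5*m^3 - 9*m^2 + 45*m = (m - 5)*(m^3 - 9*m) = (m - 5)*(m - 3)*(m^2 + 3*m) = m*(m - 5)*(m - 3)*(m + 3)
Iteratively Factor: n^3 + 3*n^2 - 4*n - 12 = (n - 2)*(n^2 + 5*n + 6) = (n - 2)*(n + 2)*(n + 3)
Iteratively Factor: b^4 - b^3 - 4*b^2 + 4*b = (b - 1)*(b^3 - 4*b) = (b - 1)*(b + 2)*(b^2 - 2*b) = (b - 2)*(b - 1)*(b + 2)*(b)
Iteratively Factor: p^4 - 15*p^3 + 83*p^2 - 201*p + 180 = (p - 5)*(p^3 - 10*p^2 + 33*p - 36) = (p - 5)*(p - 3)*(p^2 - 7*p + 12) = (p - 5)*(p - 4)*(p - 3)*(p - 3)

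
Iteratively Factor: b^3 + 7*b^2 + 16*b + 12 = (b + 2)*(b^2 + 5*b + 6) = (b + 2)*(b + 3)*(b + 2)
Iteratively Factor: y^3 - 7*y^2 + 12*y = (y - 4)*(y^2 - 3*y) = (y - 4)*(y - 3)*(y)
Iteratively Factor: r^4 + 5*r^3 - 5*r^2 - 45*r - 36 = (r - 3)*(r^3 + 8*r^2 + 19*r + 12) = (r - 3)*(r + 1)*(r^2 + 7*r + 12) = (r - 3)*(r + 1)*(r + 4)*(r + 3)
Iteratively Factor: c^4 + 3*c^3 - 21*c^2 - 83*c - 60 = (c - 5)*(c^3 + 8*c^2 + 19*c + 12) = (c - 5)*(c + 3)*(c^2 + 5*c + 4) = (c - 5)*(c + 1)*(c + 3)*(c + 4)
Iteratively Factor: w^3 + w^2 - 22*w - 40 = (w + 2)*(w^2 - w - 20) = (w + 2)*(w + 4)*(w - 5)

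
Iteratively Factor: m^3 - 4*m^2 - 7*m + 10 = (m + 2)*(m^2 - 6*m + 5) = (m - 5)*(m + 2)*(m - 1)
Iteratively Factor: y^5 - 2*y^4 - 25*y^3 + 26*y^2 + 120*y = (y - 3)*(y^4 + y^3 - 22*y^2 - 40*y) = (y - 3)*(y + 4)*(y^3 - 3*y^2 - 10*y) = (y - 5)*(y - 3)*(y + 4)*(y^2 + 2*y) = y*(y - 5)*(y - 3)*(y + 4)*(y + 2)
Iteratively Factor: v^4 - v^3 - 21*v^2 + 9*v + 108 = (v - 4)*(v^3 + 3*v^2 - 9*v - 27) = (v - 4)*(v + 3)*(v^2 - 9) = (v - 4)*(v - 3)*(v + 3)*(v + 3)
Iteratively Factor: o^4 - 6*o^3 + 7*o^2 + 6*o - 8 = (o - 4)*(o^3 - 2*o^2 - o + 2) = (o - 4)*(o - 2)*(o^2 - 1) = (o - 4)*(o - 2)*(o - 1)*(o + 1)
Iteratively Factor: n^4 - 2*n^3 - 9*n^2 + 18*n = (n - 3)*(n^3 + n^2 - 6*n) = n*(n - 3)*(n^2 + n - 6) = n*(n - 3)*(n - 2)*(n + 3)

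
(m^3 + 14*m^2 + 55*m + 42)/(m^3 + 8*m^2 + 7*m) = (m + 6)/m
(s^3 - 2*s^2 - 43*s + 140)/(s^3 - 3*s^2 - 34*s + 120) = (s + 7)/(s + 6)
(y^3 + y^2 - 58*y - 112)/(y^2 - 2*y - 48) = (y^2 + 9*y + 14)/(y + 6)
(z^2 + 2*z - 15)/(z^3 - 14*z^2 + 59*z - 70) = (z^2 + 2*z - 15)/(z^3 - 14*z^2 + 59*z - 70)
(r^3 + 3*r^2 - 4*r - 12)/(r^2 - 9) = (r^2 - 4)/(r - 3)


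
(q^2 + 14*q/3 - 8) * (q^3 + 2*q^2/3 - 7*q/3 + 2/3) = q^5 + 16*q^4/3 - 65*q^3/9 - 140*q^2/9 + 196*q/9 - 16/3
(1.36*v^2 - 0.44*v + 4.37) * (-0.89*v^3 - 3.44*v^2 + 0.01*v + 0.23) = -1.2104*v^5 - 4.2868*v^4 - 2.3621*v^3 - 14.7244*v^2 - 0.0575*v + 1.0051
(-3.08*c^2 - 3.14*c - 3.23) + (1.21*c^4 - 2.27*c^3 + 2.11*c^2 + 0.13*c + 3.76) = 1.21*c^4 - 2.27*c^3 - 0.97*c^2 - 3.01*c + 0.53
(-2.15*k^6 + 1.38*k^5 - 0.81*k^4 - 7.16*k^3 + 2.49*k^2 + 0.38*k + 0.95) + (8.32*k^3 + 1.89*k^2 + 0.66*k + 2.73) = -2.15*k^6 + 1.38*k^5 - 0.81*k^4 + 1.16*k^3 + 4.38*k^2 + 1.04*k + 3.68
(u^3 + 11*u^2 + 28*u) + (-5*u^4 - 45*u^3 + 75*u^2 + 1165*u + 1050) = -5*u^4 - 44*u^3 + 86*u^2 + 1193*u + 1050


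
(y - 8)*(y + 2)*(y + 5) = y^3 - y^2 - 46*y - 80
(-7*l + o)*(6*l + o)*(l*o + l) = -42*l^3*o - 42*l^3 - l^2*o^2 - l^2*o + l*o^3 + l*o^2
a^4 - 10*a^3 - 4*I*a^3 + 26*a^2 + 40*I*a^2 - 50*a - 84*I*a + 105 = (a - 7)*(a - 3)*(a - 5*I)*(a + I)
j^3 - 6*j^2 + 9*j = j*(j - 3)^2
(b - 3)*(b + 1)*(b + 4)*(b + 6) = b^4 + 8*b^3 + b^2 - 78*b - 72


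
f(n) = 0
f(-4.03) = 0.00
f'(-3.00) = 0.00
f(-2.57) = 0.00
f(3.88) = 0.00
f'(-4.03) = 0.00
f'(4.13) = 0.00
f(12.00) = 0.00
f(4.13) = 0.00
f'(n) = 0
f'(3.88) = 0.00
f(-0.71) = 0.00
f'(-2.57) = 0.00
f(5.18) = 0.00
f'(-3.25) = 0.00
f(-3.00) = 0.00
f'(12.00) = 0.00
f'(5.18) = 0.00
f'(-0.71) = 0.00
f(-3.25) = 0.00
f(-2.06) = 0.00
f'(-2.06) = 0.00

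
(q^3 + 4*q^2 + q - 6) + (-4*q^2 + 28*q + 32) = q^3 + 29*q + 26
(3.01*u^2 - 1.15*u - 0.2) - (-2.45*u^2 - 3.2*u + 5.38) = 5.46*u^2 + 2.05*u - 5.58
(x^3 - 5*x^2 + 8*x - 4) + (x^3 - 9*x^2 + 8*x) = 2*x^3 - 14*x^2 + 16*x - 4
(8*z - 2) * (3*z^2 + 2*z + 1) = 24*z^3 + 10*z^2 + 4*z - 2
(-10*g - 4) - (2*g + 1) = -12*g - 5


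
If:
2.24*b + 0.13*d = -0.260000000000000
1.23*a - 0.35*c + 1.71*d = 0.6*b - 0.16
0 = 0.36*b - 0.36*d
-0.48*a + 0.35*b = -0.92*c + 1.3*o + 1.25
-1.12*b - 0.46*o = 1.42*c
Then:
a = 0.07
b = -0.11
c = 0.34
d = -0.11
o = -0.78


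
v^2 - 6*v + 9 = (v - 3)^2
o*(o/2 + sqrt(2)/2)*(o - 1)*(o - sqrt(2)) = o^4/2 - o^3/2 - o^2 + o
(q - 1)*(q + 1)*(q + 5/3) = q^3 + 5*q^2/3 - q - 5/3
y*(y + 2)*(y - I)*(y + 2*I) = y^4 + 2*y^3 + I*y^3 + 2*y^2 + 2*I*y^2 + 4*y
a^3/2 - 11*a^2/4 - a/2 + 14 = (a/2 + 1)*(a - 4)*(a - 7/2)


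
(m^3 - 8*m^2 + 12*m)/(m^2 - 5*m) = (m^2 - 8*m + 12)/(m - 5)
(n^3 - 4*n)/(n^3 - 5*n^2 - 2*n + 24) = n*(n - 2)/(n^2 - 7*n + 12)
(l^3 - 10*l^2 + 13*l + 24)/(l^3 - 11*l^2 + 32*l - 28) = (l^3 - 10*l^2 + 13*l + 24)/(l^3 - 11*l^2 + 32*l - 28)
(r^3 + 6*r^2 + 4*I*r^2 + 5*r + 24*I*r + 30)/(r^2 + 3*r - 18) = (r^2 + 4*I*r + 5)/(r - 3)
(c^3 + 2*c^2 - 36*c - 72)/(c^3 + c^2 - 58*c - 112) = (c^2 - 36)/(c^2 - c - 56)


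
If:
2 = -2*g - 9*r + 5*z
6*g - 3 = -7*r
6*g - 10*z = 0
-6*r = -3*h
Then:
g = 41/61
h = -18/61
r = -9/61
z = 123/305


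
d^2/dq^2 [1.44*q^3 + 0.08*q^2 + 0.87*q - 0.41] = 8.64*q + 0.16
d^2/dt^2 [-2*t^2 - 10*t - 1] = -4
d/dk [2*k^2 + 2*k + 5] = 4*k + 2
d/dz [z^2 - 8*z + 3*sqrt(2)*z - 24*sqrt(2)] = 2*z - 8 + 3*sqrt(2)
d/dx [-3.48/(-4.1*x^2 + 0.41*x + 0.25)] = (1.4268 - 28.536*x)/(-4.1*x^2 + 0.41*x + 0.25)^2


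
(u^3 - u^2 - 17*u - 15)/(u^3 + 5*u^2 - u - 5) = (u^2 - 2*u - 15)/(u^2 + 4*u - 5)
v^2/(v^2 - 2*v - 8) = v^2/(v^2 - 2*v - 8)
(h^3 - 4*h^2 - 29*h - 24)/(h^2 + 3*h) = h - 7 - 8/h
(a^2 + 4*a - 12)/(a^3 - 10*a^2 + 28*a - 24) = (a + 6)/(a^2 - 8*a + 12)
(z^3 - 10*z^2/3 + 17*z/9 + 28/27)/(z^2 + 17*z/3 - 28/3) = (z^2 - 2*z - 7/9)/(z + 7)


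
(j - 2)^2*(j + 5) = j^3 + j^2 - 16*j + 20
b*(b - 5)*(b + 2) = b^3 - 3*b^2 - 10*b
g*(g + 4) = g^2 + 4*g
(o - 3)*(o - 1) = o^2 - 4*o + 3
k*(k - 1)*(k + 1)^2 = k^4 + k^3 - k^2 - k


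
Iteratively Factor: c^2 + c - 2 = (c - 1)*(c + 2)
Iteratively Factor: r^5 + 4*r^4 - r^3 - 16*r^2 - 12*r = (r)*(r^4 + 4*r^3 - r^2 - 16*r - 12) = r*(r + 1)*(r^3 + 3*r^2 - 4*r - 12) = r*(r - 2)*(r + 1)*(r^2 + 5*r + 6) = r*(r - 2)*(r + 1)*(r + 2)*(r + 3)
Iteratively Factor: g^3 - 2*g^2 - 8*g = (g - 4)*(g^2 + 2*g) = (g - 4)*(g + 2)*(g)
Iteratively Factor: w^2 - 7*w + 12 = (w - 3)*(w - 4)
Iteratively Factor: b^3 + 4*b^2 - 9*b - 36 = (b + 4)*(b^2 - 9) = (b - 3)*(b + 4)*(b + 3)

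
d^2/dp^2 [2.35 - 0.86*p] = 0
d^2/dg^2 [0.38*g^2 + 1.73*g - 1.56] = 0.760000000000000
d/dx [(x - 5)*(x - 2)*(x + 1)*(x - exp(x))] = -x^3*exp(x) + 4*x^3 + 3*x^2*exp(x) - 18*x^2 + 9*x*exp(x) + 6*x - 13*exp(x) + 10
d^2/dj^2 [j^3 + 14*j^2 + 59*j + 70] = 6*j + 28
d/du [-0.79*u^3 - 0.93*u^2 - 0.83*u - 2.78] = -2.37*u^2 - 1.86*u - 0.83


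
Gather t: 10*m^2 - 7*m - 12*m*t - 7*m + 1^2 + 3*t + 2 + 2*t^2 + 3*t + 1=10*m^2 - 14*m + 2*t^2 + t*(6 - 12*m) + 4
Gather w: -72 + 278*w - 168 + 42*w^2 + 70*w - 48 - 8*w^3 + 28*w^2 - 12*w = -8*w^3 + 70*w^2 + 336*w - 288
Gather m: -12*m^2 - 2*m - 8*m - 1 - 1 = -12*m^2 - 10*m - 2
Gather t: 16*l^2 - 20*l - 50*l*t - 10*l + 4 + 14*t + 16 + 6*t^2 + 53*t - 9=16*l^2 - 30*l + 6*t^2 + t*(67 - 50*l) + 11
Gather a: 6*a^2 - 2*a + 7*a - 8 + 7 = 6*a^2 + 5*a - 1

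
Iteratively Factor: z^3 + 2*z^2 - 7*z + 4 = (z - 1)*(z^2 + 3*z - 4) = (z - 1)*(z + 4)*(z - 1)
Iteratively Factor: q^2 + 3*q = (q)*(q + 3)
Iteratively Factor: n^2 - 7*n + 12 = (n - 4)*(n - 3)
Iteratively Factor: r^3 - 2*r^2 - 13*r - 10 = (r + 1)*(r^2 - 3*r - 10) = (r + 1)*(r + 2)*(r - 5)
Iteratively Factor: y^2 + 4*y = (y)*(y + 4)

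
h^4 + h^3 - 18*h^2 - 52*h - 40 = (h - 5)*(h + 2)^3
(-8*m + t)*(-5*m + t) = 40*m^2 - 13*m*t + t^2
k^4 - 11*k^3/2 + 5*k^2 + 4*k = k*(k - 4)*(k - 2)*(k + 1/2)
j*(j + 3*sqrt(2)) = j^2 + 3*sqrt(2)*j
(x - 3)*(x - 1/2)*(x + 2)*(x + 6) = x^4 + 9*x^3/2 - 29*x^2/2 - 30*x + 18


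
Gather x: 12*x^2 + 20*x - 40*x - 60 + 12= 12*x^2 - 20*x - 48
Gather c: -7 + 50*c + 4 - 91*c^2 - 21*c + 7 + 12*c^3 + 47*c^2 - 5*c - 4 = 12*c^3 - 44*c^2 + 24*c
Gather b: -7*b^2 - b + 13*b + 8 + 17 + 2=-7*b^2 + 12*b + 27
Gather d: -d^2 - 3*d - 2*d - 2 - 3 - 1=-d^2 - 5*d - 6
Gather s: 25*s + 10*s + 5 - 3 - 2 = 35*s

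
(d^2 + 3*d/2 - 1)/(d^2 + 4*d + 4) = (d - 1/2)/(d + 2)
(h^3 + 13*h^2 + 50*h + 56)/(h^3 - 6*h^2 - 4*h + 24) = (h^2 + 11*h + 28)/(h^2 - 8*h + 12)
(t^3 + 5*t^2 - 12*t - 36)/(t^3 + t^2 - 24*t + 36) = (t + 2)/(t - 2)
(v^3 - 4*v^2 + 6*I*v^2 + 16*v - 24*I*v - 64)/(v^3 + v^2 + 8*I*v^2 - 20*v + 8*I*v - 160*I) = (v - 2*I)/(v + 5)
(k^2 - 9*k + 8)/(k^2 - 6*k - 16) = (k - 1)/(k + 2)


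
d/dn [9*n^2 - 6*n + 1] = 18*n - 6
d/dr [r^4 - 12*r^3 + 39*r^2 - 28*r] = 4*r^3 - 36*r^2 + 78*r - 28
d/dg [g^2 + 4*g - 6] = 2*g + 4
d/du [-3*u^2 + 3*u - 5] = 3 - 6*u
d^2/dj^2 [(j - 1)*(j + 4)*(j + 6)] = 6*j + 18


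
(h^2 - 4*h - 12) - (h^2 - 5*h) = h - 12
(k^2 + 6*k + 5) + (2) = k^2 + 6*k + 7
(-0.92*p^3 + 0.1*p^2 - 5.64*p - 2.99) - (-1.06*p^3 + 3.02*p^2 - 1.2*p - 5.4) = 0.14*p^3 - 2.92*p^2 - 4.44*p + 2.41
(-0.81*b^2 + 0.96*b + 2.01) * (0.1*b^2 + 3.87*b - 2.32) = -0.081*b^4 - 3.0387*b^3 + 5.7954*b^2 + 5.5515*b - 4.6632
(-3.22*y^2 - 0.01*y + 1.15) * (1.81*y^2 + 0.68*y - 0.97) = -5.8282*y^4 - 2.2077*y^3 + 5.1981*y^2 + 0.7917*y - 1.1155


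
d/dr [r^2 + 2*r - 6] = 2*r + 2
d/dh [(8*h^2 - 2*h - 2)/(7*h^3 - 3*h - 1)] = 2*((1 - 8*h)*(-7*h^3 + 3*h + 1) + 3*(7*h^2 - 1)*(-4*h^2 + h + 1))/(-7*h^3 + 3*h + 1)^2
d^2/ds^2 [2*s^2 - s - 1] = 4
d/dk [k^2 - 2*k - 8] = 2*k - 2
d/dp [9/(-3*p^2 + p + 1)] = 9*(6*p - 1)/(-3*p^2 + p + 1)^2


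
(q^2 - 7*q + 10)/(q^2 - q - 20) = (q - 2)/(q + 4)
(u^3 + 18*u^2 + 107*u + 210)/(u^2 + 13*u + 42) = u + 5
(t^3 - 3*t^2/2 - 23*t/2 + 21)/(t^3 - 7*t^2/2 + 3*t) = (2*t^2 + t - 21)/(t*(2*t - 3))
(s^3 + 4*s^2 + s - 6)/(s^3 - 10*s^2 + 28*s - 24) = (s^3 + 4*s^2 + s - 6)/(s^3 - 10*s^2 + 28*s - 24)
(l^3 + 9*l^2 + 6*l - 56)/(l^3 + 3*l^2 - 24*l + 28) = (l + 4)/(l - 2)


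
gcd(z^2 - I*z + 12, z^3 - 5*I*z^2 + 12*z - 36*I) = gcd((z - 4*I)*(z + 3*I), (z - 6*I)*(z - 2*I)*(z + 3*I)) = z + 3*I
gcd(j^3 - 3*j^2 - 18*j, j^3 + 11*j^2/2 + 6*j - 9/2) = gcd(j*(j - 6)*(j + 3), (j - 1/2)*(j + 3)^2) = j + 3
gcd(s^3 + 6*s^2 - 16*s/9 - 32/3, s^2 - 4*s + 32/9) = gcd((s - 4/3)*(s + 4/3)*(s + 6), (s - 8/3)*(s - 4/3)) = s - 4/3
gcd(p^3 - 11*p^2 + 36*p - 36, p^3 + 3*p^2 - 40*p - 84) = p - 6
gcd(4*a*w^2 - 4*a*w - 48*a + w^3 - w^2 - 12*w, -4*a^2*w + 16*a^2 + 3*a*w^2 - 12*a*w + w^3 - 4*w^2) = 4*a*w - 16*a + w^2 - 4*w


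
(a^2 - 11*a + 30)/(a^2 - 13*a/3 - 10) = 3*(a - 5)/(3*a + 5)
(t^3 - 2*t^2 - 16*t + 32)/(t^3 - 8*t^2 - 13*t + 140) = (t^2 - 6*t + 8)/(t^2 - 12*t + 35)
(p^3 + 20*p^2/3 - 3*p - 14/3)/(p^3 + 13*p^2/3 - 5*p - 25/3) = (3*p^3 + 20*p^2 - 9*p - 14)/(3*p^3 + 13*p^2 - 15*p - 25)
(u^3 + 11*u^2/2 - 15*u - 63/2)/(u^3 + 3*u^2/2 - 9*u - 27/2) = (u + 7)/(u + 3)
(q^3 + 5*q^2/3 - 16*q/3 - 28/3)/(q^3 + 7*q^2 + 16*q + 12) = (q - 7/3)/(q + 3)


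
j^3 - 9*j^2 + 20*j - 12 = (j - 6)*(j - 2)*(j - 1)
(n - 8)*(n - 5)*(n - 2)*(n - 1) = n^4 - 16*n^3 + 81*n^2 - 146*n + 80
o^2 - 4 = (o - 2)*(o + 2)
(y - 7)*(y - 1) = y^2 - 8*y + 7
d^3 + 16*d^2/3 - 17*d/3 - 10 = (d - 5/3)*(d + 1)*(d + 6)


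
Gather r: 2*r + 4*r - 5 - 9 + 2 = 6*r - 12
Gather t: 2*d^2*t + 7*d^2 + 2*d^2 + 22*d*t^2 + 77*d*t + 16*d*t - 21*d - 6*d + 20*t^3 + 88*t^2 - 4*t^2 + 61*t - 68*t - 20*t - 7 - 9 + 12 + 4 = 9*d^2 - 27*d + 20*t^3 + t^2*(22*d + 84) + t*(2*d^2 + 93*d - 27)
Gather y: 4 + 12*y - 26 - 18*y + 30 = 8 - 6*y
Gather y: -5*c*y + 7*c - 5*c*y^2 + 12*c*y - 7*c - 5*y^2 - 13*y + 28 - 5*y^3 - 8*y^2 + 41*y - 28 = -5*y^3 + y^2*(-5*c - 13) + y*(7*c + 28)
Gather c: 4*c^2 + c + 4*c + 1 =4*c^2 + 5*c + 1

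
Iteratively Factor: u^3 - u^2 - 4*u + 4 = (u - 1)*(u^2 - 4) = (u - 1)*(u + 2)*(u - 2)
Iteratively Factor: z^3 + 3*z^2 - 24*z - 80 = (z + 4)*(z^2 - z - 20) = (z - 5)*(z + 4)*(z + 4)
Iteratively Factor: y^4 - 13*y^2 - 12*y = (y)*(y^3 - 13*y - 12) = y*(y + 3)*(y^2 - 3*y - 4) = y*(y + 1)*(y + 3)*(y - 4)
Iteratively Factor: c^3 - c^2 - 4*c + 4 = (c + 2)*(c^2 - 3*c + 2) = (c - 2)*(c + 2)*(c - 1)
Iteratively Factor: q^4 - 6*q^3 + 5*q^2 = (q)*(q^3 - 6*q^2 + 5*q) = q*(q - 5)*(q^2 - q) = q^2*(q - 5)*(q - 1)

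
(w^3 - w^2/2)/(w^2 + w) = w*(2*w - 1)/(2*(w + 1))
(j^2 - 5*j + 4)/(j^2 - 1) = (j - 4)/(j + 1)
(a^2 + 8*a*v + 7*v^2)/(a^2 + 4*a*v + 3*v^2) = (a + 7*v)/(a + 3*v)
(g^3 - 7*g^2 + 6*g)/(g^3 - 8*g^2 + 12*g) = (g - 1)/(g - 2)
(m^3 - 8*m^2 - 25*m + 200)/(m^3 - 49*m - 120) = (m - 5)/(m + 3)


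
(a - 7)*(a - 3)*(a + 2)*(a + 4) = a^4 - 4*a^3 - 31*a^2 + 46*a + 168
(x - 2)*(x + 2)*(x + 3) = x^3 + 3*x^2 - 4*x - 12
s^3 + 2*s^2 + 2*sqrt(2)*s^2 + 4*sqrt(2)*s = s*(s + 2)*(s + 2*sqrt(2))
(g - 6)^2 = g^2 - 12*g + 36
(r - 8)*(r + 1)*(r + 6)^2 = r^4 + 5*r^3 - 56*r^2 - 348*r - 288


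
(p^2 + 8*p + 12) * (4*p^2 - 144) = 4*p^4 + 32*p^3 - 96*p^2 - 1152*p - 1728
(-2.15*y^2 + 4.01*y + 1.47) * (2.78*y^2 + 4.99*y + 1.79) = -5.977*y^4 + 0.419299999999998*y^3 + 20.248*y^2 + 14.5132*y + 2.6313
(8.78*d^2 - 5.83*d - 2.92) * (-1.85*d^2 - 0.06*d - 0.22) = -16.243*d^4 + 10.2587*d^3 + 3.8202*d^2 + 1.4578*d + 0.6424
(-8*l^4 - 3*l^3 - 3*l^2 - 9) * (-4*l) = 32*l^5 + 12*l^4 + 12*l^3 + 36*l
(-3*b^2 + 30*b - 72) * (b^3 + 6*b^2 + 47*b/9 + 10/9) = -3*b^5 + 12*b^4 + 277*b^3/3 - 836*b^2/3 - 1028*b/3 - 80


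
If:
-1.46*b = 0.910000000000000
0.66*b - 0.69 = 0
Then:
No Solution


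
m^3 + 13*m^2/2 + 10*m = m*(m + 5/2)*(m + 4)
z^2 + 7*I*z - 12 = (z + 3*I)*(z + 4*I)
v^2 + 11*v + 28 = (v + 4)*(v + 7)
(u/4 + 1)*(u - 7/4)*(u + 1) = u^3/4 + 13*u^2/16 - 19*u/16 - 7/4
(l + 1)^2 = l^2 + 2*l + 1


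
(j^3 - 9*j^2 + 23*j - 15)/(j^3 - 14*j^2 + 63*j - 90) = (j - 1)/(j - 6)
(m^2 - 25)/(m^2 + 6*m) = (m^2 - 25)/(m*(m + 6))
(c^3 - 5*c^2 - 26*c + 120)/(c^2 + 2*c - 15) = (c^2 - 10*c + 24)/(c - 3)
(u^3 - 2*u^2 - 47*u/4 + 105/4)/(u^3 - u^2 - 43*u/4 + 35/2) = (u - 3)/(u - 2)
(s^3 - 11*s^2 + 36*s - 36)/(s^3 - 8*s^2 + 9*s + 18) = (s - 2)/(s + 1)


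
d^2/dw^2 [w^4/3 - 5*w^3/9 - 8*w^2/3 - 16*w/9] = 4*w^2 - 10*w/3 - 16/3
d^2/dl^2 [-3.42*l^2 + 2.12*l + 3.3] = -6.84000000000000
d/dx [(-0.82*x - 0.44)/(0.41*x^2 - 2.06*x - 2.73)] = (0.3362*x^2 + 0.3608*x + 1.3322)/(0.1681*x^4 - 1.6892*x^3 + 2.005*x^2 + 11.2476*x + 7.4529)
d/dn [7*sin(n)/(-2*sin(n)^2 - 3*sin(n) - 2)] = -14*cos(n)^3/(3*sin(n) - cos(2*n) + 3)^2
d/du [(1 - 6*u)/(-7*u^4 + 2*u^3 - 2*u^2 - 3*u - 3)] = (-126*u^4 + 52*u^3 - 18*u^2 + 4*u + 21)/(49*u^8 - 28*u^7 + 32*u^6 + 34*u^5 + 34*u^4 + 21*u^2 + 18*u + 9)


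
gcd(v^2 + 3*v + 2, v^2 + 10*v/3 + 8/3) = v + 2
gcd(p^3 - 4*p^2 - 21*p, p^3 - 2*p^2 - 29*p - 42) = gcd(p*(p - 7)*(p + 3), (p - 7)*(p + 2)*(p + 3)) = p^2 - 4*p - 21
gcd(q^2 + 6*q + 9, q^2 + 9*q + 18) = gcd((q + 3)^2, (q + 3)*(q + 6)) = q + 3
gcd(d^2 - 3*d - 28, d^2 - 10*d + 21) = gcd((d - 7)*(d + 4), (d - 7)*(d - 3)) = d - 7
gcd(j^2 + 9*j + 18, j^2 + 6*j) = j + 6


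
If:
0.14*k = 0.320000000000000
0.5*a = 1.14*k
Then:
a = 5.21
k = 2.29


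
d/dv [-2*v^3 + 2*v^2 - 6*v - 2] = -6*v^2 + 4*v - 6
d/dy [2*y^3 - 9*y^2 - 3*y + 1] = 6*y^2 - 18*y - 3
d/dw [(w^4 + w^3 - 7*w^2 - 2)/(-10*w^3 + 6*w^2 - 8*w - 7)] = (-10*w^6 + 12*w^5 - 88*w^4 - 44*w^3 - 25*w^2 + 122*w - 16)/(100*w^6 - 120*w^5 + 196*w^4 + 44*w^3 - 20*w^2 + 112*w + 49)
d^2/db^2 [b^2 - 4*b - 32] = 2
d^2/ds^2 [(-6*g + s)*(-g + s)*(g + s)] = -12*g + 6*s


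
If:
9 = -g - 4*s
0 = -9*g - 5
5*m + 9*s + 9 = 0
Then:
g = -5/9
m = 2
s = -19/9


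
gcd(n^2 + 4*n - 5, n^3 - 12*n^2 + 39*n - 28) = n - 1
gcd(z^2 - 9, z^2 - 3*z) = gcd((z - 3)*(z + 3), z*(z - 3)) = z - 3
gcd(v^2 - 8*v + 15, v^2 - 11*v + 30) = v - 5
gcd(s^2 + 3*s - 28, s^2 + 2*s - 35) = s + 7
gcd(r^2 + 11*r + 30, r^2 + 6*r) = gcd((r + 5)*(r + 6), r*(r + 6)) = r + 6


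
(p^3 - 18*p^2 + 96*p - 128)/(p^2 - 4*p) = (p^3 - 18*p^2 + 96*p - 128)/(p*(p - 4))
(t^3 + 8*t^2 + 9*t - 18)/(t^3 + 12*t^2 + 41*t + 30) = (t^2 + 2*t - 3)/(t^2 + 6*t + 5)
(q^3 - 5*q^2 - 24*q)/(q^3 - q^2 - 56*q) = (q + 3)/(q + 7)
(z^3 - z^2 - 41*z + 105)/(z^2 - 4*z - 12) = (-z^3 + z^2 + 41*z - 105)/(-z^2 + 4*z + 12)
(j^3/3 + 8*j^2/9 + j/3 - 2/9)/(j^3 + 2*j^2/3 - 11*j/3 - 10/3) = (3*j^2 + 5*j - 2)/(3*(3*j^2 - j - 10))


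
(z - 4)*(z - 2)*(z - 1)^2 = z^4 - 8*z^3 + 21*z^2 - 22*z + 8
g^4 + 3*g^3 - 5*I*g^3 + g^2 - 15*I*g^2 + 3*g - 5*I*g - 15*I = (g + 3)*(g - 5*I)*(g - I)*(g + I)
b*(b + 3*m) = b^2 + 3*b*m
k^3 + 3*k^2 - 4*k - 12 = (k - 2)*(k + 2)*(k + 3)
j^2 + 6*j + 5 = (j + 1)*(j + 5)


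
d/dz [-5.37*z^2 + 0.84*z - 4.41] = 0.84 - 10.74*z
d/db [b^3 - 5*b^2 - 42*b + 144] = 3*b^2 - 10*b - 42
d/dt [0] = 0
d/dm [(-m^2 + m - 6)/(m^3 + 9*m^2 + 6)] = (3*m*(m + 6)*(m^2 - m + 6) + (1 - 2*m)*(m^3 + 9*m^2 + 6))/(m^3 + 9*m^2 + 6)^2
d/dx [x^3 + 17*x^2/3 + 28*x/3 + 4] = 3*x^2 + 34*x/3 + 28/3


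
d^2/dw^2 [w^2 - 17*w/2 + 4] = 2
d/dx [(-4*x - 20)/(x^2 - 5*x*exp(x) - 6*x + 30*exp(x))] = 4*(-x^2 + 5*x*exp(x) + 6*x - (x + 5)*(5*x*exp(x) - 2*x - 25*exp(x) + 6) - 30*exp(x))/(x^2 - 5*x*exp(x) - 6*x + 30*exp(x))^2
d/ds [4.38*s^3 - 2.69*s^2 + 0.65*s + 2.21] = 13.14*s^2 - 5.38*s + 0.65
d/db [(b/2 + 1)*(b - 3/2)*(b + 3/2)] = 3*b^2/2 + 2*b - 9/8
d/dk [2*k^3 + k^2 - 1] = 2*k*(3*k + 1)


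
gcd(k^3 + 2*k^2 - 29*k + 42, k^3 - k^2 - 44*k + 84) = k^2 + 5*k - 14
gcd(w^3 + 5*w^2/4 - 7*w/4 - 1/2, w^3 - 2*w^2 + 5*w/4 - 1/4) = w - 1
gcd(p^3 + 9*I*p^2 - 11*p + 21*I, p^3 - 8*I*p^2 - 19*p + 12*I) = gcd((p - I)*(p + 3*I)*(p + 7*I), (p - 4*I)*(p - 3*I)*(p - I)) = p - I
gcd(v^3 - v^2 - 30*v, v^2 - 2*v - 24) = v - 6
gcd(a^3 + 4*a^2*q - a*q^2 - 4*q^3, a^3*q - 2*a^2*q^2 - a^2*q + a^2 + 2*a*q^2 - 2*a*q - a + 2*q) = 1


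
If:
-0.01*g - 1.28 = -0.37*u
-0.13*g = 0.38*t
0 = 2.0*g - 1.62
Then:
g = 0.81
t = -0.28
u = 3.48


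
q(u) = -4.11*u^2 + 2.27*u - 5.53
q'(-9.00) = 76.25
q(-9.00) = -358.87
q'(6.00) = -47.05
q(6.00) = -139.87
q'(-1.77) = 16.82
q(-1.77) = -22.42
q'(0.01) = 2.19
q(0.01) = -5.51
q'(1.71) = -11.79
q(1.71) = -13.67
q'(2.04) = -14.50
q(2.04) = -18.00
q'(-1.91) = 17.97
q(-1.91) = -24.86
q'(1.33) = -8.66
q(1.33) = -9.78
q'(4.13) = -31.68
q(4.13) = -66.26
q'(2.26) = -16.31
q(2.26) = -21.39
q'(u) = 2.27 - 8.22*u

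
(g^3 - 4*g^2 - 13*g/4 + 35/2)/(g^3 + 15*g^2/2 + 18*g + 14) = (4*g^2 - 24*g + 35)/(2*(2*g^2 + 11*g + 14))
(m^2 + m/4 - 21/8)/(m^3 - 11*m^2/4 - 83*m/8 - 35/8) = (2*m - 3)/(2*m^2 - 9*m - 5)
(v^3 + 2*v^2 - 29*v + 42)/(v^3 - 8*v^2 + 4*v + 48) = (v^3 + 2*v^2 - 29*v + 42)/(v^3 - 8*v^2 + 4*v + 48)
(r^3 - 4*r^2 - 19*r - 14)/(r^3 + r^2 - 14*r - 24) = (r^2 - 6*r - 7)/(r^2 - r - 12)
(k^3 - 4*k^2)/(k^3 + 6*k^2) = (k - 4)/(k + 6)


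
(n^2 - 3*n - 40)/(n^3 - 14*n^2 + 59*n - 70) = (n^2 - 3*n - 40)/(n^3 - 14*n^2 + 59*n - 70)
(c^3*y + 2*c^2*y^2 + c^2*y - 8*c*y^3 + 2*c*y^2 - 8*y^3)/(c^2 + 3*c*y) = y*(c^3 + 2*c^2*y + c^2 - 8*c*y^2 + 2*c*y - 8*y^2)/(c*(c + 3*y))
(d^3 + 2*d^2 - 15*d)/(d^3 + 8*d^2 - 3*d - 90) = d/(d + 6)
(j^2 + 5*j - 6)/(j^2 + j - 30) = (j - 1)/(j - 5)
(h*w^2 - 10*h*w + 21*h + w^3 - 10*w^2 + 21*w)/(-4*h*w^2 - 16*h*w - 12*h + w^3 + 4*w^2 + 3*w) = (-h*w^2 + 10*h*w - 21*h - w^3 + 10*w^2 - 21*w)/(4*h*w^2 + 16*h*w + 12*h - w^3 - 4*w^2 - 3*w)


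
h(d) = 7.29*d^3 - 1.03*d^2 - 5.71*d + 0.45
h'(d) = 21.87*d^2 - 2.06*d - 5.71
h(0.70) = -1.55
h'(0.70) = 3.56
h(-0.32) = 1.93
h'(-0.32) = -2.81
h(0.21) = -0.73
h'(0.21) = -5.18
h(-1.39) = -13.18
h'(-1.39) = 39.41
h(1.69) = 23.05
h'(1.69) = 53.27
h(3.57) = 298.63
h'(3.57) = 265.67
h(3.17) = 204.22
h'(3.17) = 207.53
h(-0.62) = 1.86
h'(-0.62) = 3.97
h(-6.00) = -1577.01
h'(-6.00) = 793.97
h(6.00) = 1503.75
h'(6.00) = 769.25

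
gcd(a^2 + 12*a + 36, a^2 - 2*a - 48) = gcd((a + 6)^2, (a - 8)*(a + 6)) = a + 6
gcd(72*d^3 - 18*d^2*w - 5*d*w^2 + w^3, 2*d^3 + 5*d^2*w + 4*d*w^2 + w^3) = 1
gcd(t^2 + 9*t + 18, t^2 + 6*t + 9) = t + 3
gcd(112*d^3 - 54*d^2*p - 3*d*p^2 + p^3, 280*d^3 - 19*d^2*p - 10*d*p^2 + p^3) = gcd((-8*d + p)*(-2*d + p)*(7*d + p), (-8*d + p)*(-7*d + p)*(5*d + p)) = -8*d + p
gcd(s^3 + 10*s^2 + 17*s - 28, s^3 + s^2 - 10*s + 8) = s^2 + 3*s - 4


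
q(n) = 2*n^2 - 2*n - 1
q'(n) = 4*n - 2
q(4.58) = 31.79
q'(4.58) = 16.32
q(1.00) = -1.00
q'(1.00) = 2.00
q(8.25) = 118.62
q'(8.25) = 31.00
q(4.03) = 23.42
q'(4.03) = 14.12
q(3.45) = 15.90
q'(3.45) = 11.80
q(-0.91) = 2.48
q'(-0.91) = -5.64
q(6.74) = 76.38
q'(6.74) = 24.96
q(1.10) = -0.78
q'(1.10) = 2.40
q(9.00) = 143.00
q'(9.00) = 34.00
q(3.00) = 11.00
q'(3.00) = 10.00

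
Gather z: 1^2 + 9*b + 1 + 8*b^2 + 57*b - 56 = 8*b^2 + 66*b - 54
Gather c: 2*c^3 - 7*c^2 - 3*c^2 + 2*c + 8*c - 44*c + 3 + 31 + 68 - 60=2*c^3 - 10*c^2 - 34*c + 42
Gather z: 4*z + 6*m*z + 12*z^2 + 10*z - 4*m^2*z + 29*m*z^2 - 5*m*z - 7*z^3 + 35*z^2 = -7*z^3 + z^2*(29*m + 47) + z*(-4*m^2 + m + 14)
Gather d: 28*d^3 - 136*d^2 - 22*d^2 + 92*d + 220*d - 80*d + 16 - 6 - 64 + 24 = 28*d^3 - 158*d^2 + 232*d - 30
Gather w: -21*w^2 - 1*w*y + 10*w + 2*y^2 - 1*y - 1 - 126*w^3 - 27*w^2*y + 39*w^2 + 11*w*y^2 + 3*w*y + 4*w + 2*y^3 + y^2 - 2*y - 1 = -126*w^3 + w^2*(18 - 27*y) + w*(11*y^2 + 2*y + 14) + 2*y^3 + 3*y^2 - 3*y - 2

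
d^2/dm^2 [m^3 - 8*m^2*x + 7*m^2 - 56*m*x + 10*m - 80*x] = 6*m - 16*x + 14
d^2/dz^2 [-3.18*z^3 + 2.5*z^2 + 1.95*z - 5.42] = 5.0 - 19.08*z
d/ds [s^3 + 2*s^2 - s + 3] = 3*s^2 + 4*s - 1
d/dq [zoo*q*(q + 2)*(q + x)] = zoo*(q^2 + q*x + q + x)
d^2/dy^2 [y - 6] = 0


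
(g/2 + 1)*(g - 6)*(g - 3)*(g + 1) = g^4/2 - 3*g^3 - 7*g^2/2 + 18*g + 18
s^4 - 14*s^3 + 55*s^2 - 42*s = s*(s - 7)*(s - 6)*(s - 1)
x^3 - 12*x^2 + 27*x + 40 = (x - 8)*(x - 5)*(x + 1)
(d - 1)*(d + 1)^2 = d^3 + d^2 - d - 1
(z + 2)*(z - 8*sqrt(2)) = z^2 - 8*sqrt(2)*z + 2*z - 16*sqrt(2)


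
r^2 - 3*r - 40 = (r - 8)*(r + 5)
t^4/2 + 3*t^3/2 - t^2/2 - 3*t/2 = t*(t/2 + 1/2)*(t - 1)*(t + 3)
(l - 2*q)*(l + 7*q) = l^2 + 5*l*q - 14*q^2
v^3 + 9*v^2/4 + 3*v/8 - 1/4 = (v - 1/4)*(v + 1/2)*(v + 2)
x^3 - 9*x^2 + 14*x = x*(x - 7)*(x - 2)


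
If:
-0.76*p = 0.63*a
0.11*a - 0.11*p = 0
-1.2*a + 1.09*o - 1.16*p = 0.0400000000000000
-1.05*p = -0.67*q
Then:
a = 0.00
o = 0.04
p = 0.00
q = 0.00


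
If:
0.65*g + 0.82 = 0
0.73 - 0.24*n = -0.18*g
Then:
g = -1.26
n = 2.10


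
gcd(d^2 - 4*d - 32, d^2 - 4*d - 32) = d^2 - 4*d - 32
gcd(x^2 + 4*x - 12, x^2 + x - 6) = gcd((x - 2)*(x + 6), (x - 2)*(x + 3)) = x - 2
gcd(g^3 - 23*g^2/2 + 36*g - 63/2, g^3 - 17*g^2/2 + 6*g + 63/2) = g^2 - 10*g + 21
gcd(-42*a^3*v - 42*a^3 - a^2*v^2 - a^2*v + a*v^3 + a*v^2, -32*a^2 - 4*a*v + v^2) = 1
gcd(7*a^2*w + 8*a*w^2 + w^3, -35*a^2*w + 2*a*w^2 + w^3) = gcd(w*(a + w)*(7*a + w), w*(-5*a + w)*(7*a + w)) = 7*a*w + w^2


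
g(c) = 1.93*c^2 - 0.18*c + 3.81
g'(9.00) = 34.56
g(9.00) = 158.52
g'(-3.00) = -11.76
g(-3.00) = 21.72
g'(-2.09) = -8.25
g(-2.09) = 12.62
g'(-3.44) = -13.46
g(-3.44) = 27.27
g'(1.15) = 4.26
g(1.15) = 6.16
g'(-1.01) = -4.08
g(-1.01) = 5.96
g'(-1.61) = -6.39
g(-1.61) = 9.10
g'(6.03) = 23.10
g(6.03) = 72.90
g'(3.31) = 12.60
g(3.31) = 24.36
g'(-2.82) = -11.07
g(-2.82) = 19.67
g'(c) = 3.86*c - 0.18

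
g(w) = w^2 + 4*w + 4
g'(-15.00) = -26.00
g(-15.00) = 169.00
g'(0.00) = 4.00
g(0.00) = 4.00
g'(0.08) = 4.16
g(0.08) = 4.33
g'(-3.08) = -2.16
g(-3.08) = 1.17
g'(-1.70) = 0.60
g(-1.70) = 0.09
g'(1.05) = 6.10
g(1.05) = 9.30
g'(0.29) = 4.58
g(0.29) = 5.24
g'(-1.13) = 1.74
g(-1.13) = 0.76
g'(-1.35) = 1.30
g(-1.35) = 0.42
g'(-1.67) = 0.66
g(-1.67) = 0.11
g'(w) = 2*w + 4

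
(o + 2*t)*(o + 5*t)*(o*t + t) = o^3*t + 7*o^2*t^2 + o^2*t + 10*o*t^3 + 7*o*t^2 + 10*t^3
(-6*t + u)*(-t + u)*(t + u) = 6*t^3 - t^2*u - 6*t*u^2 + u^3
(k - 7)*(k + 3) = k^2 - 4*k - 21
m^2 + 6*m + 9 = (m + 3)^2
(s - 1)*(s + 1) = s^2 - 1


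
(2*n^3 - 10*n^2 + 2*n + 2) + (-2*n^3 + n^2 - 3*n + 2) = -9*n^2 - n + 4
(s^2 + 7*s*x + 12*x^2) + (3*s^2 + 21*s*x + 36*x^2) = 4*s^2 + 28*s*x + 48*x^2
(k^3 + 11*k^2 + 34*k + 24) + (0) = k^3 + 11*k^2 + 34*k + 24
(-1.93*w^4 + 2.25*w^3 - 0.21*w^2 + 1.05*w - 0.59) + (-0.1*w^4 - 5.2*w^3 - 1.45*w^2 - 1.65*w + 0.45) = -2.03*w^4 - 2.95*w^3 - 1.66*w^2 - 0.6*w - 0.14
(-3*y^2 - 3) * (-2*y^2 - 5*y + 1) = 6*y^4 + 15*y^3 + 3*y^2 + 15*y - 3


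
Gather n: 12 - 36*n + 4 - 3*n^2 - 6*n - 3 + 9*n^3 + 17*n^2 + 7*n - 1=9*n^3 + 14*n^2 - 35*n + 12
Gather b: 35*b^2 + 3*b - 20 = 35*b^2 + 3*b - 20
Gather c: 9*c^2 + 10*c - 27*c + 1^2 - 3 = 9*c^2 - 17*c - 2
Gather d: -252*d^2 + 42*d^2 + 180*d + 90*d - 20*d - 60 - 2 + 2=-210*d^2 + 250*d - 60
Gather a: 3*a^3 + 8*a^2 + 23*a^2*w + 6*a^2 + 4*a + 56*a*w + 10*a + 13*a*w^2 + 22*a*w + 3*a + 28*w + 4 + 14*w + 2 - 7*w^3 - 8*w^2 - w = 3*a^3 + a^2*(23*w + 14) + a*(13*w^2 + 78*w + 17) - 7*w^3 - 8*w^2 + 41*w + 6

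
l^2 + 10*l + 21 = (l + 3)*(l + 7)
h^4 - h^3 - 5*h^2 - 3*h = h*(h - 3)*(h + 1)^2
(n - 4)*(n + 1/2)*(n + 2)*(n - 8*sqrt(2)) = n^4 - 8*sqrt(2)*n^3 - 3*n^3/2 - 9*n^2 + 12*sqrt(2)*n^2 - 4*n + 72*sqrt(2)*n + 32*sqrt(2)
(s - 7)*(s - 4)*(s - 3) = s^3 - 14*s^2 + 61*s - 84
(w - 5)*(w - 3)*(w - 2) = w^3 - 10*w^2 + 31*w - 30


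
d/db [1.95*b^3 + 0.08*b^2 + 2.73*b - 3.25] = 5.85*b^2 + 0.16*b + 2.73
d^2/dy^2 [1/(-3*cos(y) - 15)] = (cos(y)^2 - 5*cos(y) - 2)/(3*(cos(y) + 5)^3)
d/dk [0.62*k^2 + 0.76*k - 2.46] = 1.24*k + 0.76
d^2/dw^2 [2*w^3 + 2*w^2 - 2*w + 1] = 12*w + 4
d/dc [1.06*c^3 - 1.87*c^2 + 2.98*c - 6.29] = 3.18*c^2 - 3.74*c + 2.98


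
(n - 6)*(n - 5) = n^2 - 11*n + 30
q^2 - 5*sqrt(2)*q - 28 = (q - 7*sqrt(2))*(q + 2*sqrt(2))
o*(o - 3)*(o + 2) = o^3 - o^2 - 6*o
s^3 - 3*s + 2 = (s - 1)^2*(s + 2)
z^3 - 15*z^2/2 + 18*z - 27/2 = (z - 3)^2*(z - 3/2)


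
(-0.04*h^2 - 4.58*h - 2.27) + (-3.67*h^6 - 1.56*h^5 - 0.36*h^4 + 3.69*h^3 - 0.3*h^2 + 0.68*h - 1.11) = -3.67*h^6 - 1.56*h^5 - 0.36*h^4 + 3.69*h^3 - 0.34*h^2 - 3.9*h - 3.38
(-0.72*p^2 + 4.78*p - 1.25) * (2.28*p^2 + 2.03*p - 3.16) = -1.6416*p^4 + 9.4368*p^3 + 9.1286*p^2 - 17.6423*p + 3.95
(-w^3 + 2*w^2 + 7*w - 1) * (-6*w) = 6*w^4 - 12*w^3 - 42*w^2 + 6*w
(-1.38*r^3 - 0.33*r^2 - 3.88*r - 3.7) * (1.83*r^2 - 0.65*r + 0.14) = -2.5254*r^5 + 0.2931*r^4 - 7.0791*r^3 - 4.2952*r^2 + 1.8618*r - 0.518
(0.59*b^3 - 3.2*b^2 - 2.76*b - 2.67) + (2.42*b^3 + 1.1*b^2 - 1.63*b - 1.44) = 3.01*b^3 - 2.1*b^2 - 4.39*b - 4.11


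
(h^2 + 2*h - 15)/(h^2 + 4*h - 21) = (h + 5)/(h + 7)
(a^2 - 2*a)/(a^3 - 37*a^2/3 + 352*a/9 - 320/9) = 9*a*(a - 2)/(9*a^3 - 111*a^2 + 352*a - 320)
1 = 1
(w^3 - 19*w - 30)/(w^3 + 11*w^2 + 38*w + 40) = (w^2 - 2*w - 15)/(w^2 + 9*w + 20)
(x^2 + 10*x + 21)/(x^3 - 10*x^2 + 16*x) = (x^2 + 10*x + 21)/(x*(x^2 - 10*x + 16))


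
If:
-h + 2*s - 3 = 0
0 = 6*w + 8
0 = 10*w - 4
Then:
No Solution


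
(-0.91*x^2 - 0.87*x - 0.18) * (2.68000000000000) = -2.4388*x^2 - 2.3316*x - 0.4824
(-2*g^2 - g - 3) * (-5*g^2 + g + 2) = 10*g^4 + 3*g^3 + 10*g^2 - 5*g - 6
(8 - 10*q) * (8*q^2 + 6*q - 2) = -80*q^3 + 4*q^2 + 68*q - 16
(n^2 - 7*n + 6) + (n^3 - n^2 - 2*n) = n^3 - 9*n + 6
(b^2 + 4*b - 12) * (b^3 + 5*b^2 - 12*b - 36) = b^5 + 9*b^4 - 4*b^3 - 144*b^2 + 432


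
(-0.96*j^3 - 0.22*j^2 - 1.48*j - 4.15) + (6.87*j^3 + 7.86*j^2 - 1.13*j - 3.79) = 5.91*j^3 + 7.64*j^2 - 2.61*j - 7.94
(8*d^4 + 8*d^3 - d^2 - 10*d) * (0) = 0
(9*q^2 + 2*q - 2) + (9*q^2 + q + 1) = 18*q^2 + 3*q - 1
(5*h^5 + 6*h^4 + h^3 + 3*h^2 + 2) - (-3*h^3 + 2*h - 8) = 5*h^5 + 6*h^4 + 4*h^3 + 3*h^2 - 2*h + 10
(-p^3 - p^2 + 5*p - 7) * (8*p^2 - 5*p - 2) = -8*p^5 - 3*p^4 + 47*p^3 - 79*p^2 + 25*p + 14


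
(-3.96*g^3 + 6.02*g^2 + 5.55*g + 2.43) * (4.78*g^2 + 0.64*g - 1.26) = -18.9288*g^5 + 26.2412*g^4 + 35.3714*g^3 + 7.5822*g^2 - 5.4378*g - 3.0618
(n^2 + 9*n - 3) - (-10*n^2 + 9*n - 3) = 11*n^2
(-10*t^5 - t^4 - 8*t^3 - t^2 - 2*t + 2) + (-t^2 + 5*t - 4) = -10*t^5 - t^4 - 8*t^3 - 2*t^2 + 3*t - 2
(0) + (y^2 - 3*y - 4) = y^2 - 3*y - 4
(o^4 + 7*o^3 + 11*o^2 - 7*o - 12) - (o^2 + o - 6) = o^4 + 7*o^3 + 10*o^2 - 8*o - 6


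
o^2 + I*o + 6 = (o - 2*I)*(o + 3*I)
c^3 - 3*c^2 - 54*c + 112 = (c - 8)*(c - 2)*(c + 7)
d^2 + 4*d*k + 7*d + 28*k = (d + 7)*(d + 4*k)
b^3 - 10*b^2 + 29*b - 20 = (b - 5)*(b - 4)*(b - 1)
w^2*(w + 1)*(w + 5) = w^4 + 6*w^3 + 5*w^2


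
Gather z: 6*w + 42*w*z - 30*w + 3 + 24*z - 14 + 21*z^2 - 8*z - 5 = -24*w + 21*z^2 + z*(42*w + 16) - 16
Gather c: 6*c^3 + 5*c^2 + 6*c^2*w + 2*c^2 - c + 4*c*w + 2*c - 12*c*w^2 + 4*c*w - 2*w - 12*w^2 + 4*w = 6*c^3 + c^2*(6*w + 7) + c*(-12*w^2 + 8*w + 1) - 12*w^2 + 2*w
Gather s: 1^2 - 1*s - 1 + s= 0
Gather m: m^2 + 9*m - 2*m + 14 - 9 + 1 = m^2 + 7*m + 6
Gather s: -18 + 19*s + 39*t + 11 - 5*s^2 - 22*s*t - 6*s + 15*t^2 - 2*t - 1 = -5*s^2 + s*(13 - 22*t) + 15*t^2 + 37*t - 8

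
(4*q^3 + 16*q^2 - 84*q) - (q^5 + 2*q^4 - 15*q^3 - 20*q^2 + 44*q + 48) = -q^5 - 2*q^4 + 19*q^3 + 36*q^2 - 128*q - 48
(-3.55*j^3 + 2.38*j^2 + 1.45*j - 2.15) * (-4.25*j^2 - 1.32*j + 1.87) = 15.0875*j^5 - 5.429*j^4 - 15.9426*j^3 + 11.6741*j^2 + 5.5495*j - 4.0205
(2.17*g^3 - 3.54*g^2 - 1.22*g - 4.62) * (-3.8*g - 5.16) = -8.246*g^4 + 2.2548*g^3 + 22.9024*g^2 + 23.8512*g + 23.8392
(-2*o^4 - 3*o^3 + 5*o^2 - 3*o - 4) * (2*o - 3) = -4*o^5 + 19*o^3 - 21*o^2 + o + 12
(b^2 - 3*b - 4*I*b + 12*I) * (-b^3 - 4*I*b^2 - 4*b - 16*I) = -b^5 + 3*b^4 - 20*b^3 + 60*b^2 - 64*b + 192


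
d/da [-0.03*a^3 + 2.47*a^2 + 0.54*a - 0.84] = -0.09*a^2 + 4.94*a + 0.54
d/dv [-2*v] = -2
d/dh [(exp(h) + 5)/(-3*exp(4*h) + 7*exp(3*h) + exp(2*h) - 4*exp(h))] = ((exp(h) + 5)*(12*exp(3*h) - 21*exp(2*h) - 2*exp(h) + 4) - (3*exp(3*h) - 7*exp(2*h) - exp(h) + 4)*exp(h))*exp(-h)/(3*exp(3*h) - 7*exp(2*h) - exp(h) + 4)^2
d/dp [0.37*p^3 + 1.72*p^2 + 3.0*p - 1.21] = 1.11*p^2 + 3.44*p + 3.0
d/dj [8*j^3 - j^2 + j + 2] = 24*j^2 - 2*j + 1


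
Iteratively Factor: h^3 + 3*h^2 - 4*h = (h + 4)*(h^2 - h) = (h - 1)*(h + 4)*(h)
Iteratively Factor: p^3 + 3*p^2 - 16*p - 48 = (p - 4)*(p^2 + 7*p + 12) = (p - 4)*(p + 3)*(p + 4)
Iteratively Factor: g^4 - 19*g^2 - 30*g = (g + 2)*(g^3 - 2*g^2 - 15*g) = (g - 5)*(g + 2)*(g^2 + 3*g) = g*(g - 5)*(g + 2)*(g + 3)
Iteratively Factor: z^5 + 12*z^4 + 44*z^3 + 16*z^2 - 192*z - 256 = (z - 2)*(z^4 + 14*z^3 + 72*z^2 + 160*z + 128) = (z - 2)*(z + 2)*(z^3 + 12*z^2 + 48*z + 64) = (z - 2)*(z + 2)*(z + 4)*(z^2 + 8*z + 16) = (z - 2)*(z + 2)*(z + 4)^2*(z + 4)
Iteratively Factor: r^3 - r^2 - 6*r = (r)*(r^2 - r - 6) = r*(r - 3)*(r + 2)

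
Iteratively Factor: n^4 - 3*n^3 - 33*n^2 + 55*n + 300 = (n + 3)*(n^3 - 6*n^2 - 15*n + 100) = (n - 5)*(n + 3)*(n^2 - n - 20) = (n - 5)*(n + 3)*(n + 4)*(n - 5)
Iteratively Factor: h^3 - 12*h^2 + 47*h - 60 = (h - 5)*(h^2 - 7*h + 12) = (h - 5)*(h - 4)*(h - 3)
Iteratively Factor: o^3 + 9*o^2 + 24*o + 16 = (o + 4)*(o^2 + 5*o + 4) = (o + 4)^2*(o + 1)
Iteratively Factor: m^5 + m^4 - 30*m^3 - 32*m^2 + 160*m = (m - 2)*(m^4 + 3*m^3 - 24*m^2 - 80*m) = m*(m - 2)*(m^3 + 3*m^2 - 24*m - 80) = m*(m - 2)*(m + 4)*(m^2 - m - 20) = m*(m - 5)*(m - 2)*(m + 4)*(m + 4)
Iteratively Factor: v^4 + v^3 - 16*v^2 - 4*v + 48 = (v - 2)*(v^3 + 3*v^2 - 10*v - 24) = (v - 2)*(v + 4)*(v^2 - v - 6) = (v - 2)*(v + 2)*(v + 4)*(v - 3)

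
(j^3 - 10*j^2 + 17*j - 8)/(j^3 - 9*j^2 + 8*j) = (j - 1)/j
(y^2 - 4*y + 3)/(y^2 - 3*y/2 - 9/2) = 2*(y - 1)/(2*y + 3)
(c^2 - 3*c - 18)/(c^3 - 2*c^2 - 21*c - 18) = 1/(c + 1)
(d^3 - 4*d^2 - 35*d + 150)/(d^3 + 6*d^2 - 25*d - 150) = (d - 5)/(d + 5)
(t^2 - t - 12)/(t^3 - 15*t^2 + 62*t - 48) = (t^2 - t - 12)/(t^3 - 15*t^2 + 62*t - 48)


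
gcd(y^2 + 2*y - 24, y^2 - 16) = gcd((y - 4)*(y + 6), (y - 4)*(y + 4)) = y - 4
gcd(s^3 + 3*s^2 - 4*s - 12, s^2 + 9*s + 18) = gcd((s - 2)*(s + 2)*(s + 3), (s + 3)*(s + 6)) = s + 3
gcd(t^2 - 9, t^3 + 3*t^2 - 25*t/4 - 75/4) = t + 3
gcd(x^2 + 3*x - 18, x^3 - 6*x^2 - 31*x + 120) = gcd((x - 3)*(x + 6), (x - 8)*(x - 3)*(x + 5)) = x - 3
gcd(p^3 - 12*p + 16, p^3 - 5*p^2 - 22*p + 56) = p^2 + 2*p - 8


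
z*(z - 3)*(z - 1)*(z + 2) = z^4 - 2*z^3 - 5*z^2 + 6*z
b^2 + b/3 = b*(b + 1/3)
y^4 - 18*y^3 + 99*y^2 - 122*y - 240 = (y - 8)*(y - 6)*(y - 5)*(y + 1)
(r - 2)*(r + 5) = r^2 + 3*r - 10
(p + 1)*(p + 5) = p^2 + 6*p + 5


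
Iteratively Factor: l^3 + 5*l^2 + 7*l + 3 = (l + 1)*(l^2 + 4*l + 3) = (l + 1)^2*(l + 3)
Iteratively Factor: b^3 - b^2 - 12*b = (b + 3)*(b^2 - 4*b) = (b - 4)*(b + 3)*(b)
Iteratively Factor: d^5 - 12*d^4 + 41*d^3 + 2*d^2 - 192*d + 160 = (d - 4)*(d^4 - 8*d^3 + 9*d^2 + 38*d - 40) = (d - 5)*(d - 4)*(d^3 - 3*d^2 - 6*d + 8) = (d - 5)*(d - 4)*(d - 1)*(d^2 - 2*d - 8) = (d - 5)*(d - 4)*(d - 1)*(d + 2)*(d - 4)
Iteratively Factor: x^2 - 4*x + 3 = (x - 3)*(x - 1)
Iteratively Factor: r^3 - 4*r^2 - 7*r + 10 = (r + 2)*(r^2 - 6*r + 5) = (r - 5)*(r + 2)*(r - 1)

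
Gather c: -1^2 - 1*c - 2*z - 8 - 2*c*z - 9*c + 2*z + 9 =c*(-2*z - 10)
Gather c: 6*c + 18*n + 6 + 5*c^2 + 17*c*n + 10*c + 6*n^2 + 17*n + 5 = 5*c^2 + c*(17*n + 16) + 6*n^2 + 35*n + 11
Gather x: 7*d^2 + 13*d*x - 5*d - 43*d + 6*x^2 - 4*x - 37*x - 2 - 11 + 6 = 7*d^2 - 48*d + 6*x^2 + x*(13*d - 41) - 7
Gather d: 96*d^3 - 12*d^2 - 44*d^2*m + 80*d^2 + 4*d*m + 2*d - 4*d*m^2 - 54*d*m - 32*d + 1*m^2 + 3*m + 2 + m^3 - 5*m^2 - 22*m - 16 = 96*d^3 + d^2*(68 - 44*m) + d*(-4*m^2 - 50*m - 30) + m^3 - 4*m^2 - 19*m - 14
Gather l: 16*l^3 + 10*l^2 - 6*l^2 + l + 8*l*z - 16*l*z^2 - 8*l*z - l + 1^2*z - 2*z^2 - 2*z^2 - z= 16*l^3 + 4*l^2 - 16*l*z^2 - 4*z^2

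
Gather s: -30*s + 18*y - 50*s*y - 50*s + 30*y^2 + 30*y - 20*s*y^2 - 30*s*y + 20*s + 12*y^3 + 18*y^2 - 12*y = s*(-20*y^2 - 80*y - 60) + 12*y^3 + 48*y^2 + 36*y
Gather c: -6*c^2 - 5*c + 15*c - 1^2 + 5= -6*c^2 + 10*c + 4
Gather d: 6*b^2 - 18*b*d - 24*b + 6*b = 6*b^2 - 18*b*d - 18*b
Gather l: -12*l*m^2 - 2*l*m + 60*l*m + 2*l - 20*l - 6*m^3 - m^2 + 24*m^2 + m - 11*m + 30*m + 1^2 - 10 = l*(-12*m^2 + 58*m - 18) - 6*m^3 + 23*m^2 + 20*m - 9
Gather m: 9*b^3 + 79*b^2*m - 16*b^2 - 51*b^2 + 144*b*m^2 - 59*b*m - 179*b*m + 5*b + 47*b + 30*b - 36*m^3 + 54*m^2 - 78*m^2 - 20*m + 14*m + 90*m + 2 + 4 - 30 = 9*b^3 - 67*b^2 + 82*b - 36*m^3 + m^2*(144*b - 24) + m*(79*b^2 - 238*b + 84) - 24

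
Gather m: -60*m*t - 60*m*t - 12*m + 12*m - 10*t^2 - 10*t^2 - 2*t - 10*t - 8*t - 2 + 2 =-120*m*t - 20*t^2 - 20*t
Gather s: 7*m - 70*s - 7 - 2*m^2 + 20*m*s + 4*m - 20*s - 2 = -2*m^2 + 11*m + s*(20*m - 90) - 9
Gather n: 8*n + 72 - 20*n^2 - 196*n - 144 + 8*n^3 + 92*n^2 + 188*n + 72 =8*n^3 + 72*n^2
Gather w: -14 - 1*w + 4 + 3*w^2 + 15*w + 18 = 3*w^2 + 14*w + 8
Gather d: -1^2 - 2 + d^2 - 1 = d^2 - 4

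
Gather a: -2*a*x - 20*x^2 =-2*a*x - 20*x^2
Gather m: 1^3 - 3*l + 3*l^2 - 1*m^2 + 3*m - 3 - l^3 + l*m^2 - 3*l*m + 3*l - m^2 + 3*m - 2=-l^3 + 3*l^2 + m^2*(l - 2) + m*(6 - 3*l) - 4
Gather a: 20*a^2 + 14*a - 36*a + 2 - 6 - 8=20*a^2 - 22*a - 12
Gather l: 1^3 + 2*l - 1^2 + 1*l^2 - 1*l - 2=l^2 + l - 2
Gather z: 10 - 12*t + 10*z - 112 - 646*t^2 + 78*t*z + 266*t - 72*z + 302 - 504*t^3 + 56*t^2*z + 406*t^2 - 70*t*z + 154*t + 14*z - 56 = -504*t^3 - 240*t^2 + 408*t + z*(56*t^2 + 8*t - 48) + 144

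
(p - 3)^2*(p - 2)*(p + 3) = p^4 - 5*p^3 - 3*p^2 + 45*p - 54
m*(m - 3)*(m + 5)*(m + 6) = m^4 + 8*m^3 - 3*m^2 - 90*m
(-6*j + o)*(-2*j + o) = 12*j^2 - 8*j*o + o^2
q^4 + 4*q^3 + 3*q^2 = q^2*(q + 1)*(q + 3)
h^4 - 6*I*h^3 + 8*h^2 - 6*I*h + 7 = (h - 7*I)*(h - I)*(h + I)^2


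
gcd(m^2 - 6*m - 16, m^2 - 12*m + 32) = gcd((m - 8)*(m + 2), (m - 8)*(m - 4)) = m - 8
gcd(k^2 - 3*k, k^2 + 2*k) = k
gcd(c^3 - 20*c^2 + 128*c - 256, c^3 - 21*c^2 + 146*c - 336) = c - 8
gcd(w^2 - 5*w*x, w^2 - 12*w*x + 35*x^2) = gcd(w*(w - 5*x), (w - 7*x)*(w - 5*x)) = -w + 5*x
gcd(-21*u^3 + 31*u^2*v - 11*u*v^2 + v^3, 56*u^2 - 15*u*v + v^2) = 7*u - v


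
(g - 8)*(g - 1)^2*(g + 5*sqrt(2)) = g^4 - 10*g^3 + 5*sqrt(2)*g^3 - 50*sqrt(2)*g^2 + 17*g^2 - 8*g + 85*sqrt(2)*g - 40*sqrt(2)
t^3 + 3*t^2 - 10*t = t*(t - 2)*(t + 5)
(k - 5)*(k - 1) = k^2 - 6*k + 5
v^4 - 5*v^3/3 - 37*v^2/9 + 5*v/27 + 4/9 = (v - 3)*(v - 1/3)*(v + 1/3)*(v + 4/3)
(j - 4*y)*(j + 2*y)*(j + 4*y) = j^3 + 2*j^2*y - 16*j*y^2 - 32*y^3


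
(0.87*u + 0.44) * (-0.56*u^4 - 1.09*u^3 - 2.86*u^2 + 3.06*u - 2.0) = -0.4872*u^5 - 1.1947*u^4 - 2.9678*u^3 + 1.4038*u^2 - 0.3936*u - 0.88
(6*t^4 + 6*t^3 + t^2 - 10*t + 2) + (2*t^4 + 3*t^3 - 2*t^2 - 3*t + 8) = 8*t^4 + 9*t^3 - t^2 - 13*t + 10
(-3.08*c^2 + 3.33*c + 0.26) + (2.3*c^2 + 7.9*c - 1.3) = -0.78*c^2 + 11.23*c - 1.04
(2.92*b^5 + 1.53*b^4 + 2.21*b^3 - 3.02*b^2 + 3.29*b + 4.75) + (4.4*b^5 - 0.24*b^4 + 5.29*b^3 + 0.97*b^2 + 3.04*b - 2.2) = 7.32*b^5 + 1.29*b^4 + 7.5*b^3 - 2.05*b^2 + 6.33*b + 2.55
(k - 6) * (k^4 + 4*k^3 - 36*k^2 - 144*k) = k^5 - 2*k^4 - 60*k^3 + 72*k^2 + 864*k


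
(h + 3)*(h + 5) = h^2 + 8*h + 15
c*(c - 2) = c^2 - 2*c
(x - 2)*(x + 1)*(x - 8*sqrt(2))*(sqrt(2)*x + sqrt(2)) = sqrt(2)*x^4 - 16*x^3 - 3*sqrt(2)*x^2 - 2*sqrt(2)*x + 48*x + 32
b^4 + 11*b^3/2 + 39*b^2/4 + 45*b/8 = b*(b + 3/2)^2*(b + 5/2)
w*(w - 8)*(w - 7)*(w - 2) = w^4 - 17*w^3 + 86*w^2 - 112*w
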